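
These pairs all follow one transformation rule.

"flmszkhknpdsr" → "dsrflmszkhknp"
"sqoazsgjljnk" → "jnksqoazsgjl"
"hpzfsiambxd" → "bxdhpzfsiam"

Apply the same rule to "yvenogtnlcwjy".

The pattern: move the last 3 characters to the front (rotate right by 3).
For "yvenogtnlcwjy" the result is "wjyyvenogtnlc".

wjyyvenogtnlc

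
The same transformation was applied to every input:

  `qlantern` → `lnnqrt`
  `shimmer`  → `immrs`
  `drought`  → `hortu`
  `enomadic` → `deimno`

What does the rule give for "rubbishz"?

Rule — sort the characters into alphabetical order, then delete the first 2 characters.
On "rubbishz": the first step gives "bbhirsuz", and the second then gives "hirsuz".

hirsuz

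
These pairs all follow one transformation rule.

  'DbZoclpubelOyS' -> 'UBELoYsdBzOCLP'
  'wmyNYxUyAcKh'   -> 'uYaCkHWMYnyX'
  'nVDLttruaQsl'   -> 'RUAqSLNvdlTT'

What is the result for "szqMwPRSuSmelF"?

sUsMELfSZQmWpr

Rule — flip the case of every letter, then swap the front and back halves of the string.
"szqMwPRSuSmelF" → "SZQmWprsUsMELf" → "sUsMELfSZQmWpr".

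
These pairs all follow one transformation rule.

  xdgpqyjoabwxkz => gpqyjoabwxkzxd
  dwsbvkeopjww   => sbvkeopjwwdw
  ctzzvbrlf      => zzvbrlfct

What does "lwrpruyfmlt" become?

rpruyfmltlw

Looking at the pairs, the operation is to move the first 2 characters to the end (rotate left by 2).
On "lwrpruyfmlt" that produces "rpruyfmltlw".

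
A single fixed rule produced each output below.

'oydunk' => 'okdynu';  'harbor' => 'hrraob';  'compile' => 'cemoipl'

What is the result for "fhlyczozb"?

fblhcyozz

The pattern: move the last character to the front, then swap each adjacent pair of characters (1↔2, 3↔4, ...).
"fhlyczozb" → "bfhlyczoz" → "fblhcyozz".
(Check on "harbor": → "rharbo" → "hrraob" ✓)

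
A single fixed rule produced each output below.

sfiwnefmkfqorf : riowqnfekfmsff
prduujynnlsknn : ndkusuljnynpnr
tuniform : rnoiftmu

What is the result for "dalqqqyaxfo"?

In each case the input is transformed by: take characters alternately from the front and the back (1st, last, 2nd, 2nd-last, ...), then move the first 3 characters to the end (rotate left by 3).
For "dalqqqyaxfo", step one produces "doaflxqaqyq"; step two turns that into "flxqaqyqdoa".
(Check on "sfiwnefmkfqorf": → "sffriowqnfekfm" → "riowqnfekfmsff" ✓)

flxqaqyqdoa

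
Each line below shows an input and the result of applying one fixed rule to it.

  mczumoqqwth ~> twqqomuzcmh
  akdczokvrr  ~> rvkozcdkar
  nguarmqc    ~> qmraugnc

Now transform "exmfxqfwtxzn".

In each case the input is transformed by: move the last character to the front, then reverse the string.
On "exmfxqfwtxzn" that produces "zxtwfqxfmxen".

zxtwfqxfmxen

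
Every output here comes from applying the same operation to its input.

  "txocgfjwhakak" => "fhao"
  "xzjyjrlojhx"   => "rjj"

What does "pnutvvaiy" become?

Rule — keep one character in every 3, starting at position 3 (positions 3rd, 6th, 9th, ...), then move the first character to the end.
"pnutvvaiy" → "uvy" → "vyu".

vyu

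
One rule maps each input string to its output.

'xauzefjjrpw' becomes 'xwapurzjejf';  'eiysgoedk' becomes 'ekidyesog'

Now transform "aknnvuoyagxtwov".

avkonwntvxugoay

The transformation: take characters alternately from the front and the back (1st, last, 2nd, 2nd-last, ...).
Applying that to "aknnvuoyagxtwov" gives "avkonwntvxugoay".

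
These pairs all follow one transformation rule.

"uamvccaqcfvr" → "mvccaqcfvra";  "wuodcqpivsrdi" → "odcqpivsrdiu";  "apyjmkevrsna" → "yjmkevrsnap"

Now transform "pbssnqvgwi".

In each case the input is transformed by: delete the first character, then move the first character to the end.
For "pbssnqvgwi", step one produces "bssnqvgwi"; step two turns that into "ssnqvgwib".

ssnqvgwib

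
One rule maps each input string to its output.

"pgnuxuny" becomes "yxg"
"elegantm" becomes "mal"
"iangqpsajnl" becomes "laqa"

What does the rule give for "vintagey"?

Each output is the input with this applied: keep one character in every 3, starting at position 2 (positions 2nd, 5th, 8th, ...), then reverse the string.
So "vintagey" becomes "yai".

yai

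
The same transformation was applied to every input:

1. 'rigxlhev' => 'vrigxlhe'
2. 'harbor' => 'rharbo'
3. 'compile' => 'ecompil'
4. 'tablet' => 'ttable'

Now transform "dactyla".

Looking at the pairs, the operation is to move the last character to the front.
On "dactyla" that produces "adactyl".

adactyl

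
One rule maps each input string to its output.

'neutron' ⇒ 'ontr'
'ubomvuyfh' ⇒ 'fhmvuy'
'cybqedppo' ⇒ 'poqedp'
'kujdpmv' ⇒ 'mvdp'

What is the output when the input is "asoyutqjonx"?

nxyutqjo

Looking at the pairs, the operation is to delete the first 3 characters, then move the last 2 characters to the front (rotate right by 2).
Working it through for "asoyutqjonx": intermediate "yutqjonx", final "nxyutqjo".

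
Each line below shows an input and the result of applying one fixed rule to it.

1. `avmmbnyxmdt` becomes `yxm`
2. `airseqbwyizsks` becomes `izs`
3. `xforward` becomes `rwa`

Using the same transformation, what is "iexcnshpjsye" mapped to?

What's happening: delete the last 2 characters, then keep only the last 3 characters.
Starting from "iexcnshpjsye": after the first operation, "iexcnshpjs"; after the second, "pjs".

pjs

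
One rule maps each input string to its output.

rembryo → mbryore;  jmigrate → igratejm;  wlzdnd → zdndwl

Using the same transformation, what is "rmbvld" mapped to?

bvldrm

Rule — move the first 2 characters to the end (rotate left by 2).
For "rmbvld" the result is "bvldrm".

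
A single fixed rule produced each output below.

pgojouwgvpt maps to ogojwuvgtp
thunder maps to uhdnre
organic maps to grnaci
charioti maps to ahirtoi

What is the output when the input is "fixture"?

The rule is to delete the first character, then swap each adjacent pair of characters (1↔2, 3↔4, ...).
For "fixture", step one produces "ixture"; step two turns that into "xiuter".

xiuter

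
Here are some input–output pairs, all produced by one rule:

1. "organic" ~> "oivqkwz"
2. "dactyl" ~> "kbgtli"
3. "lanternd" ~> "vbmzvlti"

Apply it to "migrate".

What's happening: move the first 2 characters to the end (rotate left by 2), then shift every letter 8 places forward in the alphabet (wrapping around).
Starting from "migrate": after the first operation, "gratemi"; after the second, "ozibmuq".

ozibmuq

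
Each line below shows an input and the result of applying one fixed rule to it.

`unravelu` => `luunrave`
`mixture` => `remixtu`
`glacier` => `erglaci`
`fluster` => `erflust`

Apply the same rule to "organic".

In each case the input is transformed by: move the last 2 characters to the front (rotate right by 2).
"organic" → "icorgan".

icorgan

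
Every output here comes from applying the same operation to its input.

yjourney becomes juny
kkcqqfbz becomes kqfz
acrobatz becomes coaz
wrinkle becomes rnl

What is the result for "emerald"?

mrl

What's happening: keep every other character starting from the second (positions 2nd, 4th, 6th, ...).
For "emerald" the result is "mrl".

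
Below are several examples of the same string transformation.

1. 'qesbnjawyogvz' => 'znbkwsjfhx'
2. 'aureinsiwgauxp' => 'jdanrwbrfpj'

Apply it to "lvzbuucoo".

The pattern: delete the last 3 characters, then shift every letter 9 places forward in the alphabet (wrapping around).
Working it through for "lvzbuucoo": intermediate "lvzbuu", final "ueikdd".

ueikdd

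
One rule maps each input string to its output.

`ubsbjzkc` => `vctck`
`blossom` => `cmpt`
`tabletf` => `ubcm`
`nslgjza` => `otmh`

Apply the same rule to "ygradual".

Rule — delete the last 3 characters, then shift every letter 1 place forward in the alphabet (wrapping around).
On "ygradual": the first step gives "ygrad", and the second then gives "zhsbe".

zhsbe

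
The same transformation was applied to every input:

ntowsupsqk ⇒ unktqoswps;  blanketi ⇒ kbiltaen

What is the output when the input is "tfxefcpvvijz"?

In each case the input is transformed by: take characters alternately from the front and the back (1st, last, 2nd, 2nd-last, ...), then move the last character to the front.
For "tfxefcpvvijz", step one produces "tzfjxievfvcp"; step two turns that into "ptzfjxievfvc".

ptzfjxievfvc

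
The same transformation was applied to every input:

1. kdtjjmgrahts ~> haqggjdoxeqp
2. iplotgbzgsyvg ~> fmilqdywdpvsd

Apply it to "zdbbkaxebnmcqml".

The transformation: shift every letter 3 places backward in the alphabet (wrapping around).
"zdbbkaxebnmcqml" → "wayyhxubykjznji".

wayyhxubykjznji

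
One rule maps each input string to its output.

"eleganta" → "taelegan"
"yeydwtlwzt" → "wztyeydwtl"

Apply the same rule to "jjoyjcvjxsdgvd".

sdgvdjjoyjcvjx

Each output is the input with this applied: move the first 2 characters to the end (rotate left by 2), then swap the front and back halves of the string.
For "jjoyjcvjxsdgvd", step one produces "oyjcvjxsdgvdjj"; step two turns that into "sdgvdjjoyjcvjx".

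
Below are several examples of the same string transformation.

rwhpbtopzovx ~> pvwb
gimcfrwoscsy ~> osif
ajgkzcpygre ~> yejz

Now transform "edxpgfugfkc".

What's happening: keep one character in every 3, starting at position 2 (positions 2nd, 5th, 8th, ...), then move the last 2 characters to the front (rotate right by 2).
Working it through for "edxpgfugfkc": intermediate "dggc", final "gcdg".

gcdg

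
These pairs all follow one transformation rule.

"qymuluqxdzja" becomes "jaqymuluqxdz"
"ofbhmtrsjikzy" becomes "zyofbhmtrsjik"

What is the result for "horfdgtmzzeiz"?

izhorfdgtmzze

Rule — move the last 2 characters to the front (rotate right by 2).
On "horfdgtmzzeiz" that produces "izhorfdgtmzze".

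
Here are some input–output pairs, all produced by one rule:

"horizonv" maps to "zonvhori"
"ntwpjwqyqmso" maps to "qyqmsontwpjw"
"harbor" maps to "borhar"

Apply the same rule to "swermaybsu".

In each case the input is transformed by: swap the front and back halves of the string.
On "swermaybsu" that produces "aybsuswerm".

aybsuswerm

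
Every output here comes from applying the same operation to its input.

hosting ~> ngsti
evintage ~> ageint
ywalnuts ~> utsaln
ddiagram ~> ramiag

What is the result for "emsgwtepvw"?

Looking at the pairs, the operation is to delete the first 2 characters, then move the first 3 characters to the end (rotate left by 3).
Starting from "emsgwtepvw": after the first operation, "sgwtepvw"; after the second, "tepvwsgw".

tepvwsgw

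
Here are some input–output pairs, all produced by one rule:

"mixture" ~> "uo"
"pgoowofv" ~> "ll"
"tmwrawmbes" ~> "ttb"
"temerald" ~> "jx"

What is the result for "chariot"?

xl

The pattern: keep one character in every 3, starting at position 3 (positions 3rd, 6th, 9th, ...), then shift every letter 3 places backward in the alphabet (wrapping around).
So "chariot" becomes "xl".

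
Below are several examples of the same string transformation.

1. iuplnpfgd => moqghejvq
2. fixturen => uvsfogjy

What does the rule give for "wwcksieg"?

ltjfhxxd

Looking at the pairs, the operation is to move the first 3 characters to the end (rotate left by 3), then shift every letter 1 place forward in the alphabet (wrapping around).
Applying both steps to "wwcksieg": "ksiegwwc", then "ltjfhxxd".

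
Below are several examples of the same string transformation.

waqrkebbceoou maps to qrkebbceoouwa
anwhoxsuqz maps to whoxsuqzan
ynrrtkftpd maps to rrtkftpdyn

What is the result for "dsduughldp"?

The pattern: move the first 2 characters to the end (rotate left by 2).
For "dsduughldp" the result is "duughldpds".

duughldpds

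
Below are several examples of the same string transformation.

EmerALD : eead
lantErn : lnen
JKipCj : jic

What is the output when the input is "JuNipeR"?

jnpr

Looking at the pairs, the operation is to keep every other character starting from the first (positions 1st, 3rd, 5th, ...), then convert every letter to lowercase.
For "JuNipeR" the result is "jnpr".
(Check on "JKipCj": → "JiC" → "jic" ✓)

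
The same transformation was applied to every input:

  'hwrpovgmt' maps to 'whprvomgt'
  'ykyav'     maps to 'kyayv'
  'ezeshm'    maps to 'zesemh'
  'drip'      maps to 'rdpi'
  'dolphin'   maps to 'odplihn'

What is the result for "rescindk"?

The rule is to swap each adjacent pair of characters (1↔2, 3↔4, ...).
"rescindk" → "ercsnikd".

ercsnikd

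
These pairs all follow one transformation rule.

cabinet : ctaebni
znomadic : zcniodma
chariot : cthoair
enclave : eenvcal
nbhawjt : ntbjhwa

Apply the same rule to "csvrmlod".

What's happening: take characters alternately from the front and the back (1st, last, 2nd, 2nd-last, ...).
Applying that to "csvrmlod" gives "cdsovlrm".

cdsovlrm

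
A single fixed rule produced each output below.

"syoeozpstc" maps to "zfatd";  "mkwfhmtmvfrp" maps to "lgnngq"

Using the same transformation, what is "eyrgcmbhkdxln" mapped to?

zhniem

Looking at the pairs, the operation is to keep every other character starting from the second (positions 2nd, 4th, 6th, ...), then shift every letter 1 place forward in the alphabet (wrapping around).
For "eyrgcmbhkdxln", step one produces "ygmhdl"; step two turns that into "zhniem".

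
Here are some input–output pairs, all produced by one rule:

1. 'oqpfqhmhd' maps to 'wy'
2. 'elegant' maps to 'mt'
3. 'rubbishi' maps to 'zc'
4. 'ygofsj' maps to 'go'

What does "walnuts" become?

What's happening: shift every letter 8 places forward in the alphabet (wrapping around), then keep only the first 2 characters.
"walnuts" → "eitvcba" → "ei".

ei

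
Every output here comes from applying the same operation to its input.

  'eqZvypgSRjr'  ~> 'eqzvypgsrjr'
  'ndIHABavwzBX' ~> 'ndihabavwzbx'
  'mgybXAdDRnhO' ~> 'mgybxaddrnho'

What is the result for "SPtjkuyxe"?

The pattern: convert every letter to lowercase.
Applying that to "SPtjkuyxe" gives "sptjkuyxe".

sptjkuyxe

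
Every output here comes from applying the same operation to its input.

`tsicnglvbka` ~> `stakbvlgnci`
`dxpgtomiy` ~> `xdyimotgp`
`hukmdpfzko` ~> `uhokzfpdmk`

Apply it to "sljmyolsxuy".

Each output is the input with this applied: move the first 2 characters to the end (rotate left by 2), then reverse the string.
"sljmyolsxuy" → "jmyolsxuysl" → "lsyuxsloymj".
(Check on "hukmdpfzko": → "kmdpfzkohu" → "uhokzfpdmk" ✓)

lsyuxsloymj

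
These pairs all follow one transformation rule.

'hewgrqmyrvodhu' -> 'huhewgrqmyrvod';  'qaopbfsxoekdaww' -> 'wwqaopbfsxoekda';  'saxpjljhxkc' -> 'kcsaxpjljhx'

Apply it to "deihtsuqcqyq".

yqdeihtsuqcq

The rule is to move the last 2 characters to the front (rotate right by 2).
For "deihtsuqcqyq" the result is "yqdeihtsuqcq".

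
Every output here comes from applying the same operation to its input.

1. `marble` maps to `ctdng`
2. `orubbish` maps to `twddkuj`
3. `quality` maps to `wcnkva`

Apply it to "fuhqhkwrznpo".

Looking at the pairs, the operation is to delete the first character, then shift every letter 2 places forward in the alphabet (wrapping around).
"fuhqhkwrznpo" → "uhqhkwrznpo" → "wjsjmytbprq".

wjsjmytbprq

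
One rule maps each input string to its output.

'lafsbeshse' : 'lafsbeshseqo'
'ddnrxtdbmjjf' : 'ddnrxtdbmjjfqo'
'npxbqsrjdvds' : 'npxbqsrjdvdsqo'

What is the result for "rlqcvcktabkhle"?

rlqcvcktabkhleqo

Looking at the pairs, the operation is to append "qo".
"rlqcvcktabkhle" → "rlqcvcktabkhleqo".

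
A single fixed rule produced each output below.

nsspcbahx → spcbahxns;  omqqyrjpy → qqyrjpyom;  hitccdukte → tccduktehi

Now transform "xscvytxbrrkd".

cvytxbrrkdxs

In each case the input is transformed by: move the first 2 characters to the end (rotate left by 2).
For "xscvytxbrrkd" the result is "cvytxbrrkdxs".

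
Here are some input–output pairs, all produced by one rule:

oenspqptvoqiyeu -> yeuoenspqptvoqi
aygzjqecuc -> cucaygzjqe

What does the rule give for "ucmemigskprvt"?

rvtucmemigskp

What's happening: move the last 3 characters to the front (rotate right by 3).
For "ucmemigskprvt" the result is "rvtucmemigskp".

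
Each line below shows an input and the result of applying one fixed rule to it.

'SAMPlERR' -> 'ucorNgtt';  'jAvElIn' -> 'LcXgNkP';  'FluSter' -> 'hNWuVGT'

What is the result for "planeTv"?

Looking at the pairs, the operation is to flip the case of every letter, then shift every letter 2 places forward in the alphabet (wrapping around).
Applying both steps to "planeTv": "PLANEtV", then "RNCPGvX".

RNCPGvX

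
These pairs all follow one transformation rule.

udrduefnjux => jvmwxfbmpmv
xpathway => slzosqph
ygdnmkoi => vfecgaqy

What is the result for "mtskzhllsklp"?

kcrzddkcdhel

What's happening: move the first 2 characters to the end (rotate left by 2), then shift every letter 8 places backward in the alphabet (wrapping around).
Applying both steps to "mtskzhllsklp": "skzhllsklpmt", then "kcrzddkcdhel".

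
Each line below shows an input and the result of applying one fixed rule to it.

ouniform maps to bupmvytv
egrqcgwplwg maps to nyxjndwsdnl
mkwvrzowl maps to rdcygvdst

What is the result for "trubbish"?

Rule — shift every letter 7 places forward in the alphabet (wrapping around), then move the first character to the end.
Applying both steps to "trubbish": "aybiipzo", then "ybiipzoa".

ybiipzoa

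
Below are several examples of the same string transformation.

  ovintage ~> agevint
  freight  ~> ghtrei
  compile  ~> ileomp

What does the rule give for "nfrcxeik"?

Rule — delete the first character, then move the last 3 characters to the front (rotate right by 3).
Applying both steps to "nfrcxeik": "frcxeik", then "eikfrcx".
(Check on "ovintage": → "vintage" → "agevint" ✓)

eikfrcx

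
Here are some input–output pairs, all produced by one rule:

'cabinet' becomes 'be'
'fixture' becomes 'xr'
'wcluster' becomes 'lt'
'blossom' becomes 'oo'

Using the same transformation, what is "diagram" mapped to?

aa

Rule — keep one character in every 3, starting at position 3 (positions 3rd, 6th, 9th, ...).
Applying that to "diagram" gives "aa".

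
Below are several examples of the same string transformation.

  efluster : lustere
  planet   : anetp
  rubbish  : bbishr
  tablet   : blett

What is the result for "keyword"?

ywordk

Looking at the pairs, the operation is to move the first 2 characters to the end (rotate left by 2), then delete the last character.
Working it through for "keyword": intermediate "ywordke", final "ywordk".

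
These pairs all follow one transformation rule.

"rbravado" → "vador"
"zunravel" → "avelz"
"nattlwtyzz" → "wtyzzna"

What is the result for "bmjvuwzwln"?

Looking at the pairs, the operation is to swap the front and back halves of the string, then delete the last 3 characters.
For "bmjvuwzwln", step one produces "wzwlnbmjvu"; step two turns that into "wzwlnbm".

wzwlnbm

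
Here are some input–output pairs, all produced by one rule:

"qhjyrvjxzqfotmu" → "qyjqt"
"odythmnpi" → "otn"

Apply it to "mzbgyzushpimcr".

mgupc

Each output is the input with this applied: keep one character in every 3, starting at position 1 (positions 1st, 4th, 7th, ...).
For "mzbgyzushpimcr" the result is "mgupc".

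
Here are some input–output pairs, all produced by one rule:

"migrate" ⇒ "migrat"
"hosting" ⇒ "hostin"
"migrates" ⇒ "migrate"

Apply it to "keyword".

What's happening: delete the last character.
"keyword" → "keywor".

keywor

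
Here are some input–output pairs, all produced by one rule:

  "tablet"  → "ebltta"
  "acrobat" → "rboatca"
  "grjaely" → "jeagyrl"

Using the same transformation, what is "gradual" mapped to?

The rule is to take characters alternately from the front and the back (1st, last, 2nd, 2nd-last, ...), then move the last 3 characters to the front (rotate right by 3).
For "gradual", step one produces "glraaud"; step two turns that into "audglra".
(Check on "grjaely": → "gyrljea" → "jeagyrl" ✓)

audglra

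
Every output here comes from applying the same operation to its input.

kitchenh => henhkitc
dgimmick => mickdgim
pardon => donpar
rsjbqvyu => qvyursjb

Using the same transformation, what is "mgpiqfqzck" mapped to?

fqzckmgpiq

In each case the input is transformed by: swap the front and back halves of the string.
Applying that to "mgpiqfqzck" gives "fqzckmgpiq".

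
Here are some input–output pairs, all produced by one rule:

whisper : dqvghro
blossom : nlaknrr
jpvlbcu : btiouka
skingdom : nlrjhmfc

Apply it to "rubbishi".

ghqtaahr

The transformation: move the last 2 characters to the front (rotate right by 2), then shift every letter 1 place backward in the alphabet (wrapping around).
"rubbishi" → "ghqtaahr".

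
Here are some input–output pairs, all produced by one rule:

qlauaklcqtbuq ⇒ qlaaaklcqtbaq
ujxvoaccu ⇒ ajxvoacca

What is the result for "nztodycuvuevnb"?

nztodycavaevnb

The pattern: replace every "u" with "a".
For "nztodycuvuevnb" the result is "nztodycavaevnb".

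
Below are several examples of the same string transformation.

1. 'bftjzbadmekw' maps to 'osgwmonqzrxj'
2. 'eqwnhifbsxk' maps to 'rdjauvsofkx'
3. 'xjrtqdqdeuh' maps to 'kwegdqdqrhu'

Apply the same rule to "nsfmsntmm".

In each case the input is transformed by: shift every letter 13 places forward in the alphabet (wrapping around) — i.e. ROT13.
For "nsfmsntmm" the result is "afszfagzz".

afszfagzz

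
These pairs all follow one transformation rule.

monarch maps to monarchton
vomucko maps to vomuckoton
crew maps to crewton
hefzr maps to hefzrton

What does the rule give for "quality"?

In each case the input is transformed by: append "ton".
"quality" → "qualityton".

qualityton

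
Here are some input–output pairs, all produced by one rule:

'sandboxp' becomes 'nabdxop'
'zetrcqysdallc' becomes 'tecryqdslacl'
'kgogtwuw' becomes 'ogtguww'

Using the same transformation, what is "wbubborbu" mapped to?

ubbbroub

The rule is to delete the first character, then swap each adjacent pair of characters (1↔2, 3↔4, ...).
On "wbubborbu": the first step gives "bubborbu", and the second then gives "ubbbroub".
(Check on "sandboxp": → "andboxp" → "nabdxop" ✓)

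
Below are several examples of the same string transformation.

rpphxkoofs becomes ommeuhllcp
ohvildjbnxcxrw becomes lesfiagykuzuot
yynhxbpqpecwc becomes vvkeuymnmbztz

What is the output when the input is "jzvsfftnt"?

gwspccqkq

What's happening: shift every letter 3 places backward in the alphabet (wrapping around).
Doing the same to "jzvsfftnt": "gwspccqkq".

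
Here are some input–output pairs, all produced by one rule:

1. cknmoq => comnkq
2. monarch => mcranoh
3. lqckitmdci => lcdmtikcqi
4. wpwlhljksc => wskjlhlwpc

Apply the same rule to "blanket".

Looking at the pairs, the operation is to reverse the string, then swap the first and last characters.
On "blanket": the first step gives "teknalb", and the second then gives "beknalt".

beknalt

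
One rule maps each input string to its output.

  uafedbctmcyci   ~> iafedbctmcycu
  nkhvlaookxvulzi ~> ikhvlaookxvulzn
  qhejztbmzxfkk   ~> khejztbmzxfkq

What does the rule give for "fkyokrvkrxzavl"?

lkyokrvkrxzavf

The transformation: swap the first and last characters.
Doing the same to "fkyokrvkrxzavl": "lkyokrvkrxzavf".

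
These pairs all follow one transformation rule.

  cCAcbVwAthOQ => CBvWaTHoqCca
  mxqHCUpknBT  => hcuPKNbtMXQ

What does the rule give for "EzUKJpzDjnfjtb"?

kjPZdJNFJTBeZu

The rule is to move the first 3 characters to the end (rotate left by 3), then flip the case of every letter.
For "EzUKJpzDjnfjtb", step one produces "KJpzDjnfjtbEzU"; step two turns that into "kjPZdJNFJTBeZu".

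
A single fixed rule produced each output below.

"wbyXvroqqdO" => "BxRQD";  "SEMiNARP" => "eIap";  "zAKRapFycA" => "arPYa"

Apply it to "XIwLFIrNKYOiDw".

ilinyIW

Rule — flip the case of every letter, then keep every other character starting from the second (positions 2nd, 4th, 6th, ...).
For "XIwLFIrNKYOiDw", step one produces "xiWlfiRnkyoIdW"; step two turns that into "ilinyIW".
(Check on "zAKRapFycA": → "ZakrAPfYCa" → "arPYa" ✓)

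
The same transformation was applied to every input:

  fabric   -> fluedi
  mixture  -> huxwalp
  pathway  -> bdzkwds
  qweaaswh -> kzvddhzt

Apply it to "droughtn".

In each case the input is transformed by: shift every letter 3 places forward in the alphabet (wrapping around), then reverse the string.
Applying both steps to "droughtn": "gurxjkwq", then "qwkjxrug".

qwkjxrug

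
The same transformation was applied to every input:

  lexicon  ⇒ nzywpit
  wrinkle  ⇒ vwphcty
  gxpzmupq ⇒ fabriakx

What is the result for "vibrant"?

The transformation: shift every letter 11 places forward in the alphabet (wrapping around), then move the last 3 characters to the front (rotate right by 3).
"vibrant" → "gtmclye" → "lyegtmc".

lyegtmc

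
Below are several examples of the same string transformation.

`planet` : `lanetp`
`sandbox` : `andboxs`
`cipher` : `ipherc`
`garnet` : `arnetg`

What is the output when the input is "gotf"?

Each output is the input with this applied: move the first character to the end.
Doing the same to "gotf": "otfg".

otfg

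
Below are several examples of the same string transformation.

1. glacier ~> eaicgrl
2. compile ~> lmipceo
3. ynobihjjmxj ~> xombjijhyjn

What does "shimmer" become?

eimmsrh

What's happening: take characters alternately from the front and the back (1st, last, 2nd, 2nd-last, ...), then move the first 3 characters to the end (rotate left by 3).
"shimmer" → "eimmsrh".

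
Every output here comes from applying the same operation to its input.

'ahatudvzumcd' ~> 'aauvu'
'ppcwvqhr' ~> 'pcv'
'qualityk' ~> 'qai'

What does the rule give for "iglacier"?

ilc

Each output is the input with this applied: delete the last 3 characters, then keep every other character starting from the first (positions 1st, 3rd, 5th, ...).
Working it through for "iglacier": intermediate "iglac", final "ilc".
(Check on "ppcwvqhr": → "ppcwv" → "pcv" ✓)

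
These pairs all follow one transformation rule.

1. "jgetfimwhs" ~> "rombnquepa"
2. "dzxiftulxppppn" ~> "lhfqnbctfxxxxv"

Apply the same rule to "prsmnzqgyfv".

The pattern: shift every letter 8 places forward in the alphabet (wrapping around).
"prsmnzqgyfv" → "xzauvhyognd".

xzauvhyognd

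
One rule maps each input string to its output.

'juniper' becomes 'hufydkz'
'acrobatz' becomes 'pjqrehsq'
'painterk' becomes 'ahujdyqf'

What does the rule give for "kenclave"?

Rule — reverse the string, then shift every letter 10 places backward in the alphabet (wrapping around).
Working it through for "kenclave": intermediate "evalcnek", final "ulqbsdua".

ulqbsdua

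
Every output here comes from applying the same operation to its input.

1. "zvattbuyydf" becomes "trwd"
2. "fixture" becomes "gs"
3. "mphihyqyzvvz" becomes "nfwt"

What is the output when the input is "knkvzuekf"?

lxi

Rule — keep one character in every 3, starting at position 2 (positions 2nd, 5th, 8th, ...), then shift every letter 2 places backward in the alphabet (wrapping around).
On "knkvzuekf": the first step gives "nzk", and the second then gives "lxi".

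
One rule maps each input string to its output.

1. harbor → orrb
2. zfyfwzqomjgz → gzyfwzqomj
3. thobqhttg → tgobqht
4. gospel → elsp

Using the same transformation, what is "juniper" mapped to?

ernip

Looking at the pairs, the operation is to delete the first 2 characters, then move the last 2 characters to the front (rotate right by 2).
Starting from "juniper": after the first operation, "niper"; after the second, "ernip".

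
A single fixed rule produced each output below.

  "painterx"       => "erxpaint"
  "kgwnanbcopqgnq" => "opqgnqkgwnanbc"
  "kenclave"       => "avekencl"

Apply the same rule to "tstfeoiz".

In each case the input is transformed by: move the first character to the end, then swap the front and back halves of the string.
Starting from "tstfeoiz": after the first operation, "stfeoizt"; after the second, "oiztstfe".

oiztstfe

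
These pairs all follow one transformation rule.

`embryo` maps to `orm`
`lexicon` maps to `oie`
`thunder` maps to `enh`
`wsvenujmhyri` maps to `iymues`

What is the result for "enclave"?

What's happening: keep every other character starting from the second (positions 2nd, 4th, 6th, ...), then reverse the string.
Applying that to "enclave" gives "vln".
(Check on "wsvenujmhyri": → "seumyi" → "iymues" ✓)

vln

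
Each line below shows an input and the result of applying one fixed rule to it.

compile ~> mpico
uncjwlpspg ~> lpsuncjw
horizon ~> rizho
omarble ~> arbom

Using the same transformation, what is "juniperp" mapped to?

ipejun

Rule — delete the last 2 characters, then move the last 3 characters to the front (rotate right by 3).
Starting from "juniperp": after the first operation, "junipe"; after the second, "ipejun".
(Check on "compile": → "compi" → "mpico" ✓)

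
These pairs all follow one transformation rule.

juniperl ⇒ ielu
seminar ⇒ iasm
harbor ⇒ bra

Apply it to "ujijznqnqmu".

What's happening: move the first 3 characters to the end (rotate left by 3), then keep every other character starting from the first (positions 1st, 3rd, 5th, ...).
On "ujijznqnqmu": the first step gives "jznqnqmuuji", and the second then gives "jnnmui".

jnnmui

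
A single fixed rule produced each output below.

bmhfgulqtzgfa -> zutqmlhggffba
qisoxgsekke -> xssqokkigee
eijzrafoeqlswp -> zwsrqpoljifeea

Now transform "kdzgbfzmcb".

Looking at the pairs, the operation is to sort the characters into reverse alphabetical order.
On "kdzgbfzmcb" that produces "zzmkgfdcbb".

zzmkgfdcbb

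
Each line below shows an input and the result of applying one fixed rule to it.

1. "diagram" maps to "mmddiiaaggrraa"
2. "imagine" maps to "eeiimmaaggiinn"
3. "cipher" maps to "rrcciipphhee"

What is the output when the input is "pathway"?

yyppaatthhwwaa

The rule is to move the last character to the front, then double every character.
"pathway" → "ypathwa" → "yyppaatthhwwaa".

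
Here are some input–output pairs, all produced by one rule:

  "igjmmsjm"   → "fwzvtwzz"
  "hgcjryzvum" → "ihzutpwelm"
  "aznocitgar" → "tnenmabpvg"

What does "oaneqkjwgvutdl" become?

In each case the input is transformed by: move the last 3 characters to the front (rotate right by 3), then shift every letter 13 places forward in the alphabet (wrapping around) — i.e. ROT13.
Applying that to "oaneqkjwgvutdl" gives "gqybnardxwjtih".
(Check on "hgcjryzvum": → "vumhgcjryz" → "ihzutpwelm" ✓)

gqybnardxwjtih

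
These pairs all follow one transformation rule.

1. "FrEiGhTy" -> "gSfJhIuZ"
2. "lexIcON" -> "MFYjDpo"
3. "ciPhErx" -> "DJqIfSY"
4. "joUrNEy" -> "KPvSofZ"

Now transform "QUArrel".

rvbSSFM

Each output is the input with this applied: shift every letter 1 place forward in the alphabet (wrapping around), then flip the case of every letter.
Starting from "QUArrel": after the first operation, "RVBssfm"; after the second, "rvbSSFM".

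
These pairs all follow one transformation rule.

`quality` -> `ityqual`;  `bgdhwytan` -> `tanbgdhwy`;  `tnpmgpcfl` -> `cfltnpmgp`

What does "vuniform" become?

The transformation: move the last 3 characters to the front (rotate right by 3).
Doing the same to "vuniform": "ormvunif".

ormvunif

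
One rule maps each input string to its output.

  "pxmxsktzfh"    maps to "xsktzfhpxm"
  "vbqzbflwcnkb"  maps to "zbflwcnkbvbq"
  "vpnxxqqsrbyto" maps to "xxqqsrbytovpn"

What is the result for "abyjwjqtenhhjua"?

jwjqtenhhjuaaby

Looking at the pairs, the operation is to move the first 3 characters to the end (rotate left by 3).
On "abyjwjqtenhhjua" that produces "jwjqtenhhjuaaby".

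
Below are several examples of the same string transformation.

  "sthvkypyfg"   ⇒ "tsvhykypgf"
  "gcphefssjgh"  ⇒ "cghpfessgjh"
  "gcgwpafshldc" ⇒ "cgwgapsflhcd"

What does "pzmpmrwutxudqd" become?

What's happening: swap each adjacent pair of characters (1↔2, 3↔4, ...).
"pzmpmrwutxudqd" → "zppmrmuwxtdudq".

zppmrmuwxtdudq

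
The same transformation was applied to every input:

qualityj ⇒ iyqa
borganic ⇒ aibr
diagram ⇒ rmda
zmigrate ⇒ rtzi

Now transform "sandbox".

bxsn

The transformation: keep every other character starting from the first (positions 1st, 3rd, 5th, ...), then swap the front and back halves of the string.
Applying both steps to "sandbox": "snbx", then "bxsn".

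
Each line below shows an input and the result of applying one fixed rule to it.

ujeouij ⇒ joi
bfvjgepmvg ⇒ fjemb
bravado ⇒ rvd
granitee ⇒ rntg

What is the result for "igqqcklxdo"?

gqkxi

Looking at the pairs, the operation is to swap the first and last characters, then keep every other character starting from the second (positions 2nd, 4th, 6th, ...).
Starting from "igqqcklxdo": after the first operation, "ogqqcklxdi"; after the second, "gqkxi".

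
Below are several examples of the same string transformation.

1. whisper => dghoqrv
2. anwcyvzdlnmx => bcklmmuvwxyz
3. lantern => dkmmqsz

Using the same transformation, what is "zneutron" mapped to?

In each case the input is transformed by: shift every letter 1 place backward in the alphabet (wrapping around), then sort the characters into alphabetical order.
For "zneutron" the result is "dmmnqsty".

dmmnqsty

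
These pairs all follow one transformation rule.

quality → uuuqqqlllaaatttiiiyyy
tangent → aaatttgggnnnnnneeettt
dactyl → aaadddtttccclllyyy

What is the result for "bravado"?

rrrbbbvvvaaadddaaaooo

What's happening: swap each adjacent pair of characters (1↔2, 3↔4, ...), then repeat every character 3 times.
Working it through for "bravado": intermediate "rbvadao", final "rrrbbbvvvaaadddaaaooo".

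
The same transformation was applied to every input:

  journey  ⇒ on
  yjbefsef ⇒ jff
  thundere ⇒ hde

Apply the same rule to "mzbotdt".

zt

Each output is the input with this applied: keep one character in every 3, starting at position 2 (positions 2nd, 5th, 8th, ...).
Doing the same to "mzbotdt": "zt".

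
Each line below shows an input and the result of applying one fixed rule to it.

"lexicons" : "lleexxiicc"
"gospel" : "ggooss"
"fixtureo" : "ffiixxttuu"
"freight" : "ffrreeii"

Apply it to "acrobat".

aaccrroo

What's happening: delete the last 3 characters, then double every character.
For "acrobat", step one produces "acro"; step two turns that into "aaccrroo".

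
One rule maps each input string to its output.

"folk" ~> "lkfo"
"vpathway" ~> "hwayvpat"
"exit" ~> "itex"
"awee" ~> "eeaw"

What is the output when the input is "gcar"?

argc

The pattern: swap the front and back halves of the string.
"gcar" → "argc".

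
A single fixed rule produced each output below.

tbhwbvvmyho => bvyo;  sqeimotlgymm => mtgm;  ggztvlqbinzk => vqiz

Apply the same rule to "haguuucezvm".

The transformation: keep every other character starting from the first (positions 1st, 3rd, 5th, ...), then keep only the last 4 characters.
"haguuucezvm" → "hguczm" → "uczm".
(Check on "sqeimotlgymm": → "semtgm" → "mtgm" ✓)

uczm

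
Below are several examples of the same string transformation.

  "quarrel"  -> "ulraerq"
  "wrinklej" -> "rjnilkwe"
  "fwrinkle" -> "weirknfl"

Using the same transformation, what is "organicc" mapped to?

In each case the input is transformed by: swap the first and last characters, then swap each adjacent pair of characters (1↔2, 3↔4, ...).
For "organicc", step one produces "crganico"; step two turns that into "rcaginoc".

rcaginoc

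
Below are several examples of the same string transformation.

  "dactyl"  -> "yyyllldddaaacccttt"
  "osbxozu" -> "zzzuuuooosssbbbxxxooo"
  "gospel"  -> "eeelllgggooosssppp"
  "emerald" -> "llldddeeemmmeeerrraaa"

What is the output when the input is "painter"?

eeerrrpppaaaiiinnnttt

What's happening: move the last 2 characters to the front (rotate right by 2), then repeat every character 3 times.
For "painter" the result is "eeerrrpppaaaiiinnnttt".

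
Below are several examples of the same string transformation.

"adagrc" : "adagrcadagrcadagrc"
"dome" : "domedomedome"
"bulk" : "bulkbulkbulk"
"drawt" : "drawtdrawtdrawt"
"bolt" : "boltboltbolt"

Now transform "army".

Looking at the pairs, the operation is to write the whole string 3 times in a row.
Applying that to "army" gives "armyarmyarmy".

armyarmyarmy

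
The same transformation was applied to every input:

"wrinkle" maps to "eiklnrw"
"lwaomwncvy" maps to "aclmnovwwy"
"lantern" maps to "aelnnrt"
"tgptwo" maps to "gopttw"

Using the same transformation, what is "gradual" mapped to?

The pattern: sort the characters into alphabetical order.
"gradual" → "aadglru".

aadglru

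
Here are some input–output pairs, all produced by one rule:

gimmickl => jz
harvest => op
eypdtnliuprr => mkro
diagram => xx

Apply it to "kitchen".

qb

Looking at the pairs, the operation is to shift every letter 3 places backward in the alphabet (wrapping around), then keep one character in every 3, starting at position 3 (positions 3rd, 6th, 9th, ...).
"kitchen" → "hfqzebk" → "qb".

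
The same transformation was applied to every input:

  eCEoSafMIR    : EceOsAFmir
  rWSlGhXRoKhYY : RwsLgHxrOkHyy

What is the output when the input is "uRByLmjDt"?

UrbYlMJdT

In each case the input is transformed by: flip the case of every letter.
"uRByLmjDt" → "UrbYlMJdT".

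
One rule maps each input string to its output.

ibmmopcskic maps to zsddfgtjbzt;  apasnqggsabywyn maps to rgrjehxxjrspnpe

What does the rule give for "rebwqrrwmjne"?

ivsnhiindaev

Looking at the pairs, the operation is to shift every letter 9 places backward in the alphabet (wrapping around).
On "rebwqrrwmjne" that produces "ivsnhiindaev".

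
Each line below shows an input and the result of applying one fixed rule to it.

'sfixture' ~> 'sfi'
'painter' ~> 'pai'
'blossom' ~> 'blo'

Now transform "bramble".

Looking at the pairs, the operation is to keep only the first 3 characters.
Applying that to "bramble" gives "bra".

bra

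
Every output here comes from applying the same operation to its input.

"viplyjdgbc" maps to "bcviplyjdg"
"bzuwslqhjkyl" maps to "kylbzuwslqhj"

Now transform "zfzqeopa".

Looking at the pairs, the operation is to swap the front and back halves of the string, then move the first 3 characters to the end (rotate left by 3).
Applying that to "zfzqeopa" gives "azfzqeop".
(Check on "viplyjdgbc": → "jdgbcviply" → "bcviplyjdg" ✓)

azfzqeop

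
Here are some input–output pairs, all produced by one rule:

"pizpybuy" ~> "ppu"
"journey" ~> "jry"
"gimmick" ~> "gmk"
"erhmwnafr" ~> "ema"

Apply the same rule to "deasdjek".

dse

What's happening: keep one character in every 3, starting at position 1 (positions 1st, 4th, 7th, ...).
For "deasdjek" the result is "dse".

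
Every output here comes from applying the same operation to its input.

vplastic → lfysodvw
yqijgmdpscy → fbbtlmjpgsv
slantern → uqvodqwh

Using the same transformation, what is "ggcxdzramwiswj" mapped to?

zmjjfagcudpzlv

The rule is to move the last 2 characters to the front (rotate right by 2), then shift every letter 3 places forward in the alphabet (wrapping around).
For "ggcxdzramwiswj", step one produces "wjggcxdzramwis"; step two turns that into "zmjjfagcudpzlv".
(Check on "slantern": → "rnslante" → "uqvodqwh" ✓)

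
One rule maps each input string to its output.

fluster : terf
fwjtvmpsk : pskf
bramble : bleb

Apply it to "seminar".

nars

The pattern: move the last 3 characters to the front (rotate right by 3), then keep only the first 4 characters.
For "seminar", step one produces "narsemi"; step two turns that into "nars".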